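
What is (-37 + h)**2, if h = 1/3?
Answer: 12100/9 ≈ 1344.4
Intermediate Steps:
h = 1/3 ≈ 0.33333
(-37 + h)**2 = (-37 + 1/3)**2 = (-110/3)**2 = 12100/9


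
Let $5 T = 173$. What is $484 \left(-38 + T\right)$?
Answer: $- \frac{8228}{5} \approx -1645.6$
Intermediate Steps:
$T = \frac{173}{5}$ ($T = \frac{1}{5} \cdot 173 = \frac{173}{5} \approx 34.6$)
$484 \left(-38 + T\right) = 484 \left(-38 + \frac{173}{5}\right) = 484 \left(- \frac{17}{5}\right) = - \frac{8228}{5}$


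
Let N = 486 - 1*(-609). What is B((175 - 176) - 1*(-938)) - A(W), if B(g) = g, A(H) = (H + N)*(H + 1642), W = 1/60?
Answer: -6469555021/3600 ≈ -1.7971e+6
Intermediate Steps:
N = 1095 (N = 486 + 609 = 1095)
W = 1/60 ≈ 0.016667
A(H) = (1095 + H)*(1642 + H) (A(H) = (H + 1095)*(H + 1642) = (1095 + H)*(1642 + H))
B((175 - 176) - 1*(-938)) - A(W) = ((175 - 176) - 1*(-938)) - (1797990 + (1/60)² + 2737*(1/60)) = (-1 + 938) - (1797990 + 1/3600 + 2737/60) = 937 - 1*6472928221/3600 = 937 - 6472928221/3600 = -6469555021/3600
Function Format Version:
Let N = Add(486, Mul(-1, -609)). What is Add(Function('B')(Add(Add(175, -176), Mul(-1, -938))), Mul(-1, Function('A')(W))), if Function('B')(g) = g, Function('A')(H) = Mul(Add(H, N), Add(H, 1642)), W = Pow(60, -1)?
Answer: Rational(-6469555021, 3600) ≈ -1.7971e+6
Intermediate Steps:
N = 1095 (N = Add(486, 609) = 1095)
W = Rational(1, 60) ≈ 0.016667
Function('A')(H) = Mul(Add(1095, H), Add(1642, H)) (Function('A')(H) = Mul(Add(H, 1095), Add(H, 1642)) = Mul(Add(1095, H), Add(1642, H)))
Add(Function('B')(Add(Add(175, -176), Mul(-1, -938))), Mul(-1, Function('A')(W))) = Add(Add(Add(175, -176), Mul(-1, -938)), Mul(-1, Add(1797990, Pow(Rational(1, 60), 2), Mul(2737, Rational(1, 60))))) = Add(Add(-1, 938), Mul(-1, Add(1797990, Rational(1, 3600), Rational(2737, 60)))) = Add(937, Mul(-1, Rational(6472928221, 3600))) = Add(937, Rational(-6472928221, 3600)) = Rational(-6469555021, 3600)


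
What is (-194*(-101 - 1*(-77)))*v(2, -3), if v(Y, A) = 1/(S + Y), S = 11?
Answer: 4656/13 ≈ 358.15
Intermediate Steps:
v(Y, A) = 1/(11 + Y)
(-194*(-101 - 1*(-77)))*v(2, -3) = (-194*(-101 - 1*(-77)))/(11 + 2) = -194*(-101 + 77)/13 = -194*(-24)*(1/13) = 4656*(1/13) = 4656/13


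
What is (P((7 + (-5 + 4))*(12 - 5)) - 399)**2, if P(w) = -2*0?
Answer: 159201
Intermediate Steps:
P(w) = 0
(P((7 + (-5 + 4))*(12 - 5)) - 399)**2 = (0 - 399)**2 = (-399)**2 = 159201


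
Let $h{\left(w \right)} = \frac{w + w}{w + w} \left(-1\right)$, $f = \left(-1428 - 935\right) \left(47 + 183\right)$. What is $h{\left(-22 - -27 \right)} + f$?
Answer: $-543491$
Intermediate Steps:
$f = -543490$ ($f = \left(-2363\right) 230 = -543490$)
$h{\left(w \right)} = -1$ ($h{\left(w \right)} = \frac{2 w}{2 w} \left(-1\right) = \frac{1}{2 w} 2 w \left(-1\right) = 1 \left(-1\right) = -1$)
$h{\left(-22 - -27 \right)} + f = -1 - 543490 = -543491$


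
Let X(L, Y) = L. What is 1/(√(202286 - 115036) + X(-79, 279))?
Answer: 79/81009 + 5*√3490/81009 ≈ 0.0046215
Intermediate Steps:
1/(√(202286 - 115036) + X(-79, 279)) = 1/(√(202286 - 115036) - 79) = 1/(√87250 - 79) = 1/(5*√3490 - 79) = 1/(-79 + 5*√3490)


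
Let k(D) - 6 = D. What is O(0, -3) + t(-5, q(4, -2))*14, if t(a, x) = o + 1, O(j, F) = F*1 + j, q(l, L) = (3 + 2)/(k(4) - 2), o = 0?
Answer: 11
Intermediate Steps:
k(D) = 6 + D
q(l, L) = 5/8 (q(l, L) = (3 + 2)/((6 + 4) - 2) = 5/(10 - 2) = 5/8)
O(j, F) = F + j
t(a, x) = 1 (t(a, x) = 0 + 1 = 1)
O(0, -3) + t(-5, q(4, -2))*14 = (-3 + 0) + 1*14 = -3 + 14 = 11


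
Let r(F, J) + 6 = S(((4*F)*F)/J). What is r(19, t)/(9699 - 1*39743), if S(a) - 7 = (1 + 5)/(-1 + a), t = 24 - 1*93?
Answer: -157/6493796 ≈ -2.4177e-5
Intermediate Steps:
t = -69 (t = 24 - 93 = -69)
S(a) = 7 + 6/(-1 + a) (S(a) = 7 + (1 + 5)/(-1 + a) = 7 + 6/(-1 + a))
r(F, J) = -6 + (-1 + 28*F²/J)/(-1 + 4*F²/J) (r(F, J) = -6 + (-1 + 7*(((4*F)*F)/J))/(-1 + ((4*F)*F)/J) = -6 + (-1 + 7*((4*F²)/J))/(-1 + (4*F²)/J) = -6 + (-1 + 7*(4*F²/J))/(-1 + 4*F²/J) = -6 + (-1 + 28*F²/J)/(-1 + 4*F²/J))
r(19, t)/(9699 - 1*39743) = ((4*19² + 5*(-69))/(-1*(-69) + 4*19²))/(9699 - 1*39743) = ((4*361 - 345)/(69 + 4*361))/(9699 - 39743) = ((1444 - 345)/(69 + 1444))/(-30044) = (1099/1513)*(-1/30044) = -157/6493796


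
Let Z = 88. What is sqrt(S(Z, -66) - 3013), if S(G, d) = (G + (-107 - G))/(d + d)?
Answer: I*sqrt(13121097)/66 ≈ 54.883*I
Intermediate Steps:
S(G, d) = -107/(2*d) (S(G, d) = -107*1/(2*d) = -107/(2*d))
sqrt(S(Z, -66) - 3013) = sqrt(-107/2/(-66) - 3013) = sqrt(-107/2*(-1/66) - 3013) = sqrt(107/132 - 3013) = sqrt(-397609/132) = I*sqrt(13121097)/66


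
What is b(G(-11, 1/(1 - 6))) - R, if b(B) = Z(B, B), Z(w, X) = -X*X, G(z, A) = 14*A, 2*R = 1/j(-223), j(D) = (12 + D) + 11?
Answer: -627/80 ≈ -7.8375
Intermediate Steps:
j(D) = 23 + D
R = -1/400 (R = 1/(2*(23 - 223)) = (½)/(-200) = (½)*(-1/200) = -1/400 ≈ -0.0025000)
Z(w, X) = -X²
b(B) = -B²
b(G(-11, 1/(1 - 6))) - R = -(14/(1 - 6))² - 1*(-1/400) = -(14/(-5))² + 1/400 = -(14*(-⅕))² + 1/400 = -(-14/5)² + 1/400 = -1*196/25 + 1/400 = -196/25 + 1/400 = -627/80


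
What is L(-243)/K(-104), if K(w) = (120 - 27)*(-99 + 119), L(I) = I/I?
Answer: 1/1860 ≈ 0.00053763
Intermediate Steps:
L(I) = 1
K(w) = 1860 (K(w) = 93*20 = 1860)
L(-243)/K(-104) = 1/1860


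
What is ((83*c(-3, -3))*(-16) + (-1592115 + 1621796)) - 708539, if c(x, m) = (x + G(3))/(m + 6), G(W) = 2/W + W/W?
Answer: -6104410/9 ≈ -6.7827e+5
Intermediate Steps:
G(W) = 1 + 2/W (G(W) = 2/W + 1 = 1 + 2/W)
c(x, m) = (5/3 + x)/(6 + m) (c(x, m) = (x + (2 + 3)/3)/(m + 6) = (x + (1/3)*5)/(6 + m) = (x + 5/3)/(6 + m) = (5/3 + x)/(6 + m))
((83*c(-3, -3))*(-16) + (-1592115 + 1621796)) - 708539 = ((83*((5/3 - 3)/(6 - 3)))*(-16) + (-1592115 + 1621796)) - 708539 = ((83*(-4/3/3))*(-16) + 29681) - 708539 = ((83*((1/3)*(-4/3)))*(-16) + 29681) - 708539 = ((83*(-4/9))*(-16) + 29681) - 708539 = (-332/9*(-16) + 29681) - 708539 = (5312/9 + 29681) - 708539 = 272441/9 - 708539 = -6104410/9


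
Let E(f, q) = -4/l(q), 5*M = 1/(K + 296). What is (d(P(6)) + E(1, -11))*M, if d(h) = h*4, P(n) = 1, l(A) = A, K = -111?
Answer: 48/10175 ≈ 0.0047174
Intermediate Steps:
M = 1/925 (M = 1/(5*(-111 + 296)) = (⅕)/185 = (⅕)*(1/185) = 1/925 ≈ 0.0010811)
d(h) = 4*h
E(f, q) = -4/q
(d(P(6)) + E(1, -11))*M = (4*1 - 4/(-11))*(1/925) = (4 - 4*(-1/11))*(1/925) = (4 + 4/11)*(1/925) = (48/11)*(1/925) = 48/10175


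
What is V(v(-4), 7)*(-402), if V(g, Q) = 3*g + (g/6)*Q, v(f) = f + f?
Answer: 13400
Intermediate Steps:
v(f) = 2*f
V(g, Q) = 3*g + Q*g/6 (V(g, Q) = 3*g + (g*(⅙))*Q = 3*g + (g/6)*Q = 3*g + Q*g/6)
V(v(-4), 7)*(-402) = ((2*(-4))*(18 + 7)/6)*(-402) = ((⅙)*(-8)*25)*(-402) = -100/3*(-402) = 13400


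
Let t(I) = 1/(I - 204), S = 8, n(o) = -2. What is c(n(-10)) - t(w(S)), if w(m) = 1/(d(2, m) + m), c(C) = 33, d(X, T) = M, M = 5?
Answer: 87496/2651 ≈ 33.005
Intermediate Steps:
d(X, T) = 5
w(m) = 1/(5 + m)
t(I) = 1/(-204 + I)
c(n(-10)) - t(w(S)) = 33 - 1/(-204 + 1/(5 + 8)) = 33 - 1/(-204 + 1/13) = 33 - 1/(-2651/13) = 33 - 1*(-13/2651) = 33 + 13/2651 = 87496/2651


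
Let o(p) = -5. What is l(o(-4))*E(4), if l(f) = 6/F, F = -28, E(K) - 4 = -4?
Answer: 0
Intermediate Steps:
E(K) = 0 (E(K) = 4 - 4 = 0)
l(f) = -3/14 (l(f) = 6/(-28) = 6*(-1/28) = -3/14)
l(o(-4))*E(4) = -3/14*0 = 0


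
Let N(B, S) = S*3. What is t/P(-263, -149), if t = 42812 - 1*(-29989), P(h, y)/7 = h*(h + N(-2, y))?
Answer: 72801/1307110 ≈ 0.055696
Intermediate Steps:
N(B, S) = 3*S
P(h, y) = 7*h*(h + 3*y) (P(h, y) = 7*(h*(h + 3*y)) = 7*h*(h + 3*y))
t = 72801 (t = 42812 + 29989 = 72801)
t/P(-263, -149) = 72801/((7*(-263)*(-263 + 3*(-149)))) = 72801/((7*(-263)*(-263 - 447))) = 72801/((7*(-263)*(-710))) = 72801/1307110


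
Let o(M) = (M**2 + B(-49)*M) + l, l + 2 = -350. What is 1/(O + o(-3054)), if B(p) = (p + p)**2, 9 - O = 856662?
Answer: -1/20860705 ≈ -4.7937e-8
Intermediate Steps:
O = -856653 (O = 9 - 1*856662 = 9 - 856662 = -856653)
B(p) = 4*p**2 (B(p) = (2*p)**2 = 4*p**2)
l = -352 (l = -2 - 350 = -352)
o(M) = -352 + M**2 + 9604*M (o(M) = (M**2 + (4*(-49)**2)*M) - 352 = (M**2 + (4*2401)*M) - 352 = (M**2 + 9604*M) - 352 = -352 + M**2 + 9604*M)
1/(O + o(-3054)) = 1/(-856653 + (-352 + (-3054)**2 + 9604*(-3054))) = 1/(-856653 + (-352 + 9326916 - 29330616)) = 1/(-856653 - 20004052) = 1/(-20860705) = -1/20860705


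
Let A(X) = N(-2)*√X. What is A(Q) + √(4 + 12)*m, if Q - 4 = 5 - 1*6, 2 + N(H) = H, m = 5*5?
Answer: 100 - 4*√3 ≈ 93.072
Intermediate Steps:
m = 25
N(H) = -2 + H
Q = 3 (Q = 4 + (5 - 1*6) = 4 + (5 - 6) = 4 - 1 = 3)
A(X) = -4*√X (A(X) = (-2 - 2)*√X = -4*√X)
A(Q) + √(4 + 12)*m = -4*√3 + √(4 + 12)*25 = -4*√3 + √16*25 = -4*√3 + 4*25 = -4*√3 + 100 = 100 - 4*√3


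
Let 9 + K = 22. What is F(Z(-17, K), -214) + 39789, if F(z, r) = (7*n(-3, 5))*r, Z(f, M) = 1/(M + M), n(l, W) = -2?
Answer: 42785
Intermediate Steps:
K = 13 (K = -9 + 22 = 13)
Z(f, M) = 1/(2*M)
F(z, r) = -14*r (F(z, r) = (7*(-2))*r = -14*r)
F(Z(-17, K), -214) + 39789 = -14*(-214) + 39789 = 2996 + 39789 = 42785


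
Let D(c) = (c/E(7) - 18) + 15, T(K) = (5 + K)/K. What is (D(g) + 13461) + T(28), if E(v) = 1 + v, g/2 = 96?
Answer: 377529/28 ≈ 13483.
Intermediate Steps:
g = 192 (g = 2*96 = 192)
T(K) = (5 + K)/K
D(c) = -3 + c/8 (D(c) = (c/(1 + 7) - 18) + 15 = (c/8 - 18) + 15 = (-18 + c/8) + 15 = -3 + c/8)
(D(g) + 13461) + T(28) = ((-3 + (⅛)*192) + 13461) + (5 + 28)/28 = ((-3 + 24) + 13461) + (1/28)*33 = (21 + 13461) + 33/28 = 13482 + 33/28 = 377529/28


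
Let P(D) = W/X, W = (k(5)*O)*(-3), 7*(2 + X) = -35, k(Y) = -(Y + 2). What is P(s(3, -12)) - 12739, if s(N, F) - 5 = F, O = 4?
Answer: -12751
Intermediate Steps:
s(N, F) = 5 + F
k(Y) = -2 - Y (k(Y) = -(2 + Y) = -2 - Y)
X = -7 (X = -2 + (⅐)*(-35) = -2 - 5 = -7)
W = 84 (W = ((-2 - 1*5)*4)*(-3) = ((-2 - 5)*4)*(-3) = -7*4*(-3) = -28*(-3) = 84)
P(D) = -12 (P(D) = 84/(-7) = 84*(-⅐) = -12)
P(s(3, -12)) - 12739 = -12 - 12739 = -12751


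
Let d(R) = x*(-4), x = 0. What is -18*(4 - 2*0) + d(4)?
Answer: -72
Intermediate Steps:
d(R) = 0 (d(R) = 0*(-4) = 0)
-18*(4 - 2*0) + d(4) = -18*(4 - 2*0) + 0 = -18*(4 + 0) + 0 = -18*4 + 0 = -72 + 0 = -72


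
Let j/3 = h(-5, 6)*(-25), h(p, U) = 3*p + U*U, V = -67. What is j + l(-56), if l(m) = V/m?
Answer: -88133/56 ≈ -1573.8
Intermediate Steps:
h(p, U) = U**2 + 3*p (h(p, U) = 3*p + U**2 = U**2 + 3*p)
l(m) = -67/m
j = -1575 (j = 3*((6**2 + 3*(-5))*(-25)) = 3*((36 - 15)*(-25)) = 3*(21*(-25)) = 3*(-525) = -1575)
j + l(-56) = -1575 - 67/(-56) = -1575 - 67*(-1/56) = -1575 + 67/56 = -88133/56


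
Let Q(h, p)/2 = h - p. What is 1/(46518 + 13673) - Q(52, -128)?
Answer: -21668759/60191 ≈ -360.00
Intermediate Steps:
Q(h, p) = -2*p + 2*h (Q(h, p) = 2*(h - p) = -2*p + 2*h)
1/(46518 + 13673) - Q(52, -128) = 1/(46518 + 13673) - (-2*(-128) + 2*52) = 1/60191 - (256 + 104) = 1/60191 - 1*360 = 1/60191 - 360 = -21668759/60191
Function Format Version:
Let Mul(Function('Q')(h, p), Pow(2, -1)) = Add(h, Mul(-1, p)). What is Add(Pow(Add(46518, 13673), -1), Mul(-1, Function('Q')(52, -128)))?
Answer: Rational(-21668759, 60191) ≈ -360.00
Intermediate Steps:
Function('Q')(h, p) = Add(Mul(-2, p), Mul(2, h)) (Function('Q')(h, p) = Mul(2, Add(h, Mul(-1, p))) = Add(Mul(-2, p), Mul(2, h)))
Add(Pow(Add(46518, 13673), -1), Mul(-1, Function('Q')(52, -128))) = Add(Pow(Add(46518, 13673), -1), Mul(-1, Add(Mul(-2, -128), Mul(2, 52)))) = Add(Pow(60191, -1), Mul(-1, Add(256, 104))) = Add(Rational(1, 60191), Mul(-1, 360)) = Add(Rational(1, 60191), -360) = Rational(-21668759, 60191)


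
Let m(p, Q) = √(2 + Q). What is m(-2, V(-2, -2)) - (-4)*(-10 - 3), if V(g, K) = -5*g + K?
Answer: -52 + √10 ≈ -48.838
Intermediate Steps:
V(g, K) = K - 5*g
m(-2, V(-2, -2)) - (-4)*(-10 - 3) = √(2 + (-2 - 5*(-2))) - (-4)*(-10 - 3) = √(2 + (-2 + 10)) - (-4)*(-13) = √(2 + 8) - 1*52 = √10 - 52 = -52 + √10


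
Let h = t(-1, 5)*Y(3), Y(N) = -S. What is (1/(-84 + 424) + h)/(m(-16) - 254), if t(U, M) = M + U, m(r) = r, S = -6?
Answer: -8161/91800 ≈ -0.088900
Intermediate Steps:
Y(N) = 6 (Y(N) = -1*(-6) = 6)
h = 24 (h = (5 - 1)*6 = 4*6 = 24)
(1/(-84 + 424) + h)/(m(-16) - 254) = (1/(-84 + 424) + 24)/(-16 - 254) = (1/340 + 24)/(-270) = (1/340 + 24)*(-1/270) = (8161/340)*(-1/270) = -8161/91800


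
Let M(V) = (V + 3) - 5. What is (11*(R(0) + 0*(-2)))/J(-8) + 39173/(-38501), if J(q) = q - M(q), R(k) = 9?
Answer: 3733253/77002 ≈ 48.483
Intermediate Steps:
M(V) = -2 + V (M(V) = (3 + V) - 5 = -2 + V)
J(q) = 2 (J(q) = q - (-2 + q) = q + (2 - q) = 2)
(11*(R(0) + 0*(-2)))/J(-8) + 39173/(-38501) = (11*(9 + 0*(-2)))/2 + 39173/(-38501) = (11*(9 + 0))*(1/2) + 39173*(-1/38501) = (11*9)*(1/2) - 39173/38501 = 99*(1/2) - 39173/38501 = 99/2 - 39173/38501 = 3733253/77002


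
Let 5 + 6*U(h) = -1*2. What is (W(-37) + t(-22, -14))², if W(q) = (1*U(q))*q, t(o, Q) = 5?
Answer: 83521/36 ≈ 2320.0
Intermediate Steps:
U(h) = -7/6 (U(h) = -⅚ + (-1*2)/6 = -⅚ + (⅙)*(-2) = -⅚ - ⅓ = -7/6)
W(q) = -7*q/6 (W(q) = (1*(-7/6))*q = -7*q/6)
(W(-37) + t(-22, -14))² = (-7/6*(-37) + 5)² = (259/6 + 5)² = (289/6)² = 83521/36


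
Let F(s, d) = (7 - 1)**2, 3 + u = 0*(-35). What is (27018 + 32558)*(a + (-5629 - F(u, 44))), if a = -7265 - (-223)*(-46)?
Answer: -1381448288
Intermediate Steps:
u = -3 (u = -3 + 0*(-35) = -3 + 0 = -3)
F(s, d) = 36 (F(s, d) = 6**2 = 36)
a = -17523 (a = -7265 - 1*10258 = -7265 - 10258 = -17523)
(27018 + 32558)*(a + (-5629 - F(u, 44))) = (27018 + 32558)*(-17523 + (-5629 - 1*36)) = 59576*(-17523 + (-5629 - 36)) = 59576*(-17523 - 5665) = 59576*(-23188) = -1381448288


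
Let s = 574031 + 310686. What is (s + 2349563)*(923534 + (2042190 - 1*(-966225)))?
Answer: 12717024011720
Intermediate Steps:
s = 884717
(s + 2349563)*(923534 + (2042190 - 1*(-966225))) = (884717 + 2349563)*(923534 + (2042190 - 1*(-966225))) = 3234280*(923534 + (2042190 + 966225)) = 3234280*(923534 + 3008415) = 3234280*3931949 = 12717024011720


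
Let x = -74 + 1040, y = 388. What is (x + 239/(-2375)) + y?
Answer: 3215511/2375 ≈ 1353.9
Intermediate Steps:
x = 966
(x + 239/(-2375)) + y = (966 + 239/(-2375)) + 388 = (966 + 239*(-1/2375)) + 388 = (966 - 239/2375) + 388 = 2294011/2375 + 388 = 3215511/2375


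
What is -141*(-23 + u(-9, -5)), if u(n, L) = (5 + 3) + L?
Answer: 2820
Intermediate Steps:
u(n, L) = 8 + L
-141*(-23 + u(-9, -5)) = -141*(-23 + (8 - 5)) = -141*(-23 + 3) = -141*(-20) = 2820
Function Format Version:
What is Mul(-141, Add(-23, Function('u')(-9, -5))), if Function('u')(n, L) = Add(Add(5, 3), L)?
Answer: 2820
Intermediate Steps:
Function('u')(n, L) = Add(8, L)
Mul(-141, Add(-23, Function('u')(-9, -5))) = Mul(-141, Add(-23, Add(8, -5))) = Mul(-141, Add(-23, 3)) = Mul(-141, -20) = 2820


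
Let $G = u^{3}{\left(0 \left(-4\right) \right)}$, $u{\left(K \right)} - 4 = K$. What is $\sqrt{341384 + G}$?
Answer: $2 \sqrt{85362} \approx 584.34$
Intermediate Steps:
$u{\left(K \right)} = 4 + K$
$G = 64$ ($G = \left(4 + 0 \left(-4\right)\right)^{3} = \left(4 + 0\right)^{3} = 4^{3} = 64$)
$\sqrt{341384 + G} = \sqrt{341384 + 64} = \sqrt{341448} = 2 \sqrt{85362}$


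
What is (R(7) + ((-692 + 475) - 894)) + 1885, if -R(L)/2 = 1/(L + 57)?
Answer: 24767/32 ≈ 773.97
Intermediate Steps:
R(L) = -2/(57 + L) (R(L) = -2/(L + 57) = -2/(57 + L))
(R(7) + ((-692 + 475) - 894)) + 1885 = (-2/(57 + 7) + ((-692 + 475) - 894)) + 1885 = (-2/64 + (-217 - 894)) + 1885 = (-2*1/64 - 1111) + 1885 = (-1/32 - 1111) + 1885 = -35553/32 + 1885 = 24767/32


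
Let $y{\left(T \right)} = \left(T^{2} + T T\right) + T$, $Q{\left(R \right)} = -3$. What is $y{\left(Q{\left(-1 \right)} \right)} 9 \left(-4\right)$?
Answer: $-540$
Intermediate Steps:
$y{\left(T \right)} = T + 2 T^{2}$ ($y{\left(T \right)} = \left(T^{2} + T^{2}\right) + T = 2 T^{2} + T = T + 2 T^{2}$)
$y{\left(Q{\left(-1 \right)} \right)} 9 \left(-4\right) = - 3 \left(1 + 2 \left(-3\right)\right) 9 \left(-4\right) = - 3 \left(1 - 6\right) 9 \left(-4\right) = \left(-3\right) \left(-5\right) 9 \left(-4\right) = 15 \cdot 9 \left(-4\right) = 135 \left(-4\right) = -540$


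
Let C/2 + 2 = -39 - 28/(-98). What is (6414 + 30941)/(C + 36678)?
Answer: 261485/256176 ≈ 1.0207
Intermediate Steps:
C = -570/7 (C = -4 + 2*(-39 - 28/(-98)) = -4 + 2*(-39 - 28*(-1/98)) = -4 + 2*(-39 + 2/7) = -4 + 2*(-271/7) = -4 - 542/7 = -570/7 ≈ -81.429)
(6414 + 30941)/(C + 36678) = (6414 + 30941)/(-570/7 + 36678) = 37355/(256176/7) = 37355*(7/256176) = 261485/256176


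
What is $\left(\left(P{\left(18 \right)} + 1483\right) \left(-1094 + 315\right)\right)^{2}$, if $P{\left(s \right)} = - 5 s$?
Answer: $1177544011609$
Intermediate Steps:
$\left(\left(P{\left(18 \right)} + 1483\right) \left(-1094 + 315\right)\right)^{2} = \left(\left(\left(-5\right) 18 + 1483\right) \left(-1094 + 315\right)\right)^{2} = \left(\left(-90 + 1483\right) \left(-779\right)\right)^{2} = \left(1393 \left(-779\right)\right)^{2} = \left(-1085147\right)^{2} = 1177544011609$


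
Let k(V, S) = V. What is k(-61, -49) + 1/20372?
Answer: -1242691/20372 ≈ -61.000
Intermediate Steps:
k(-61, -49) + 1/20372 = -61 + 1/20372 = -1242691/20372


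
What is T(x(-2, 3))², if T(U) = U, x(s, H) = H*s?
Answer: 36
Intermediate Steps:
T(x(-2, 3))² = (3*(-2))² = (-6)² = 36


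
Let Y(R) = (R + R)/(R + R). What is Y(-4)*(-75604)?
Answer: -75604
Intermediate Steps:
Y(R) = 1 (Y(R) = (2*R)/((2*R)) = (2*R)*(1/(2*R)) = 1)
Y(-4)*(-75604) = 1*(-75604) = -75604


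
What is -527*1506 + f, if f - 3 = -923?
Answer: -794582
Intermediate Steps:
f = -920 (f = 3 - 923 = -920)
-527*1506 + f = -527*1506 - 920 = -793662 - 920 = -794582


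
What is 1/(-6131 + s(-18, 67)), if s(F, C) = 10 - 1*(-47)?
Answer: -1/6074 ≈ -0.00016464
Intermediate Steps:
s(F, C) = 57 (s(F, C) = 10 + 47 = 57)
1/(-6131 + s(-18, 67)) = 1/(-6131 + 57) = 1/(-6074) = -1/6074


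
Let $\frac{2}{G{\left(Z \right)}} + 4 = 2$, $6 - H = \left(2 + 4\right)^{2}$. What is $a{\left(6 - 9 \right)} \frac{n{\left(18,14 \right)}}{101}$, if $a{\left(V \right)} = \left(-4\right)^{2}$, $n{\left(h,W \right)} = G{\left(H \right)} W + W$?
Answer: $0$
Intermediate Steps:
$H = -30$ ($H = 6 - \left(2 + 4\right)^{2} = 6 - 6^{2} = 6 - 36 = -30$)
$G{\left(Z \right)} = -1$ ($G{\left(Z \right)} = \frac{2}{-4 + 2} = \frac{2}{-2} = 2 \left(- \frac{1}{2}\right) = -1$)
$n{\left(h,W \right)} = 0$ ($n{\left(h,W \right)} = - W + W = 0$)
$a{\left(V \right)} = 16$
$a{\left(6 - 9 \right)} \frac{n{\left(18,14 \right)}}{101} = 16 \cdot \frac{0}{101} = 16 \cdot 0 \cdot \frac{1}{101} = 16 \cdot 0 = 0$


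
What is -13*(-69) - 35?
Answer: 862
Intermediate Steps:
-13*(-69) - 35 = 897 - 35 = 862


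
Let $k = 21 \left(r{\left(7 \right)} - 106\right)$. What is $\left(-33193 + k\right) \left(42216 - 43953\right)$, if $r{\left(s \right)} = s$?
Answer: $61267464$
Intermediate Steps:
$k = -2079$ ($k = 21 \left(7 - 106\right) = 21 \left(-99\right) = -2079$)
$\left(-33193 + k\right) \left(42216 - 43953\right) = \left(-33193 - 2079\right) \left(42216 - 43953\right) = \left(-35272\right) \left(-1737\right) = 61267464$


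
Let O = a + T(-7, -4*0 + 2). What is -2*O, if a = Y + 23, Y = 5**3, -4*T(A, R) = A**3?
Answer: -935/2 ≈ -467.50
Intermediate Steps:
T(A, R) = -A**3/4
Y = 125
a = 148 (a = 125 + 23 = 148)
O = 935/4 (O = 148 - 1/4*(-7)**3 = 148 - 1/4*(-343) = 148 + 343/4 = 935/4 ≈ 233.75)
-2*O = -2*935/4 = -935/2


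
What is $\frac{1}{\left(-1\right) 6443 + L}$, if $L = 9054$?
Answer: $\frac{1}{2611} \approx 0.000383$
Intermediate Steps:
$\frac{1}{\left(-1\right) 6443 + L} = \frac{1}{\left(-1\right) 6443 + 9054} = \frac{1}{-6443 + 9054} = \frac{1}{2611}$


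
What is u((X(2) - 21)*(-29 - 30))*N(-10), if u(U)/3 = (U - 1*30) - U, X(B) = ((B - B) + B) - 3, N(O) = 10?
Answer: -900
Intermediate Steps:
X(B) = -3 + B (X(B) = (0 + B) - 3 = B - 3 = -3 + B)
u(U) = -90 (u(U) = 3*((U - 1*30) - U) = 3*((U - 30) - U) = 3*((-30 + U) - U) = 3*(-30) = -90)
u((X(2) - 21)*(-29 - 30))*N(-10) = -90*10 = -900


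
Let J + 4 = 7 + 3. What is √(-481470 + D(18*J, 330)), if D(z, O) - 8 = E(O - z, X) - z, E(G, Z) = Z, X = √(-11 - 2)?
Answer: √(-481570 + I*√13) ≈ 0.003 + 693.95*I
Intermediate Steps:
X = I*√13 (X = √(-13) = I*√13 ≈ 3.6056*I)
J = 6 (J = -4 + (7 + 3) = -4 + 10 = 6)
D(z, O) = 8 - z + I*√13 (D(z, O) = 8 + (I*√13 - z) = 8 + (-z + I*√13) = 8 - z + I*√13)
√(-481470 + D(18*J, 330)) = √(-481470 + (8 - 18*6 + I*√13)) = √(-481470 + (8 - 1*108 + I*√13)) = √(-481470 + (8 - 108 + I*√13)) = √(-481470 + (-100 + I*√13)) = √(-481570 + I*√13)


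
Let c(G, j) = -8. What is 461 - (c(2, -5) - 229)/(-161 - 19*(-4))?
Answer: 38948/85 ≈ 458.21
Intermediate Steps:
461 - (c(2, -5) - 229)/(-161 - 19*(-4)) = 461 - (-8 - 229)/(-161 - 19*(-4)) = 461 - (-237)/(-161 + 76) = 461 - (-237)/(-85) = 461 - (-237)*(-1)/85 = 461 - 1*237/85 = 461 - 237/85 = 38948/85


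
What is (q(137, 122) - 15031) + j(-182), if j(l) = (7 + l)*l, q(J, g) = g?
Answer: 16941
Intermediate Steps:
j(l) = l*(7 + l)
(q(137, 122) - 15031) + j(-182) = (122 - 15031) - 182*(7 - 182) = -14909 - 182*(-175) = -14909 + 31850 = 16941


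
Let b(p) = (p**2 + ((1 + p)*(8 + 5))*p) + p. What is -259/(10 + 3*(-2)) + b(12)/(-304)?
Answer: -5467/76 ≈ -71.934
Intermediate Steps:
b(p) = p + p**2 + p*(13 + 13*p) (b(p) = (p**2 + ((1 + p)*13)*p) + p = (p**2 + (13 + 13*p)*p) + p = (p**2 + p*(13 + 13*p)) + p = p + p**2 + p*(13 + 13*p))
-259/(10 + 3*(-2)) + b(12)/(-304) = -259/(10 + 3*(-2)) + (14*12*(1 + 12))/(-304) = -259/(10 - 6) + (14*12*13)*(-1/304) = -259/4 + 2184*(-1/304) = -259*1/4 - 273/38 = -259/4 - 273/38 = -5467/76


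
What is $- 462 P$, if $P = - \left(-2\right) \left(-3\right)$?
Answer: $2772$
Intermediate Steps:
$P = -6$ ($P = \left(-1\right) 6 = -6$)
$- 462 P = \left(-462\right) \left(-6\right) = 2772$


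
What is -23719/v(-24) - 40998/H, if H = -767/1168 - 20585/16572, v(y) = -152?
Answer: 30373268559923/1396652152 ≈ 21747.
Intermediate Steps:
H = -9188501/4839024 (H = -767*1/1168 - 20585*1/16572 = -767/1168 - 20585/16572 = -9188501/4839024 ≈ -1.8988)
-23719/v(-24) - 40998/H = -23719/(-152) - 40998/(-9188501/4839024) = -23719*(-1/152) - 40998*(-4839024/9188501) = 23719/152 + 198390305952/9188501 = 30373268559923/1396652152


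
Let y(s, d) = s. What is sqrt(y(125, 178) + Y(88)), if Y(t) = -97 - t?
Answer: 2*I*sqrt(15) ≈ 7.746*I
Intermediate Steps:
sqrt(y(125, 178) + Y(88)) = sqrt(125 + (-97 - 1*88)) = sqrt(125 + (-97 - 88)) = sqrt(125 - 185) = sqrt(-60) = 2*I*sqrt(15)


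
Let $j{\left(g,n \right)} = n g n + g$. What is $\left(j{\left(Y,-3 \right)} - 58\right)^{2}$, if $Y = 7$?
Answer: $144$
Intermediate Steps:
$j{\left(g,n \right)} = g + g n^{2}$ ($j{\left(g,n \right)} = g n n + g = g n^{2} + g = g + g n^{2}$)
$\left(j{\left(Y,-3 \right)} - 58\right)^{2} = \left(7 \left(1 + \left(-3\right)^{2}\right) - 58\right)^{2} = \left(7 \left(1 + 9\right) - 58\right)^{2} = \left(7 \cdot 10 - 58\right)^{2} = \left(70 - 58\right)^{2} = 12^{2} = 144$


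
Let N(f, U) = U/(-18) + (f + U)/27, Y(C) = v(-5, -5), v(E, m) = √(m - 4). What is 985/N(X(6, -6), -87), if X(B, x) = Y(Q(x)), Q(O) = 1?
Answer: 102834/169 - 7092*I/169 ≈ 608.49 - 41.964*I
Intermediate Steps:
v(E, m) = √(-4 + m)
Y(C) = 3*I (Y(C) = √(-4 - 5) = √(-9) = 3*I)
X(B, x) = 3*I
N(f, U) = -U/54 + f/27 (N(f, U) = U*(-1/18) + (U + f)*(1/27) = -U/18 + (U/27 + f/27) = -U/54 + f/27)
985/N(X(6, -6), -87) = 985/(-1/54*(-87) + (3*I)/27) = 985/(29/18 + I/9) = 985*(324*(29/18 - I/9)/845) = 63828*(29/18 - I/9)/169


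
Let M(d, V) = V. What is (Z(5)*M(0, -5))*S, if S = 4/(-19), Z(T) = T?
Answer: 100/19 ≈ 5.2632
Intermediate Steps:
S = -4/19 (S = 4*(-1/19) = -4/19 ≈ -0.21053)
(Z(5)*M(0, -5))*S = (5*(-5))*(-4/19) = -25*(-4/19) = 100/19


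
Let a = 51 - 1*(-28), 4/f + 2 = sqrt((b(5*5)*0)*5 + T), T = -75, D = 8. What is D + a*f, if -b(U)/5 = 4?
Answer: 8 - 316/(2 - 5*I*sqrt(3)) ≈ 0.e-12 - 34.641*I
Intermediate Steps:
b(U) = -20 (b(U) = -5*4 = -20)
f = 4/(-2 + 5*I*sqrt(3)) (f = 4/(-2 + sqrt(-20*0*5 - 75)) = 4/(-2 + sqrt(0*5 - 75)) = 4/(-2 + sqrt(0 - 75)) = 4/(-2 + sqrt(-75)) = 4/(-2 + 5*I*sqrt(3)) ≈ -0.10127 - 0.43849*I)
a = 79 (a = 51 + 28 = 79)
D + a*f = 8 + 79*(-8/79 - 20*I*sqrt(3)/79) = 8 + (-8 - 20*I*sqrt(3)) = -20*I*sqrt(3)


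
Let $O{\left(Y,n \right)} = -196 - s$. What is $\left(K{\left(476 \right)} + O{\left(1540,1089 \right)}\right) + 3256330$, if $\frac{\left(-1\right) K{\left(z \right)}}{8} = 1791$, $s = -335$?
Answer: $3242141$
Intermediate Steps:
$O{\left(Y,n \right)} = 139$ ($O{\left(Y,n \right)} = -196 - -335 = -196 + 335 = 139$)
$K{\left(z \right)} = -14328$ ($K{\left(z \right)} = \left(-8\right) 1791 = -14328$)
$\left(K{\left(476 \right)} + O{\left(1540,1089 \right)}\right) + 3256330 = \left(-14328 + 139\right) + 3256330 = -14189 + 3256330 = 3242141$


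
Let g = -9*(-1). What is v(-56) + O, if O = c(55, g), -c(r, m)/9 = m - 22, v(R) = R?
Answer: 61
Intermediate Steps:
g = 9
c(r, m) = 198 - 9*m (c(r, m) = -9*(m - 22) = -9*(-22 + m) = 198 - 9*m)
O = 117 (O = 198 - 9*9 = 198 - 81 = 117)
v(-56) + O = -56 + 117 = 61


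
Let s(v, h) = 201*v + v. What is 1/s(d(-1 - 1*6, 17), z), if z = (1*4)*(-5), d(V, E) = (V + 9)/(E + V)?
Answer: 5/202 ≈ 0.024752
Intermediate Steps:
d(V, E) = (9 + V)/(E + V)
z = -20 (z = 4*(-5) = -20)
s(v, h) = 202*v
1/s(d(-1 - 1*6, 17), z) = 1/(202*((9 + (-1 - 1*6))/(17 + (-1 - 1*6)))) = 1/(202*((9 + (-1 - 6))/(17 + (-1 - 6)))) = 1/(202*((9 - 7)/(17 - 7))) = 1/(202*(2/10)) = 1/(202*((⅒)*2)) = 1/(202*(⅕)) = 1/(202/5) = 5/202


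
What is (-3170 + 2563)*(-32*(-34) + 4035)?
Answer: -3109661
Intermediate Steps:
(-3170 + 2563)*(-32*(-34) + 4035) = -607*(1088 + 4035) = -607*5123 = -3109661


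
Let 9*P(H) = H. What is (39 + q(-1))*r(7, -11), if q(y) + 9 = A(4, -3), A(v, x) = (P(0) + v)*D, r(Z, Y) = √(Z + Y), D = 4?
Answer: 92*I ≈ 92.0*I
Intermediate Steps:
P(H) = H/9
r(Z, Y) = √(Y + Z)
A(v, x) = 4*v (A(v, x) = ((⅑)*0 + v)*4 = (0 + v)*4 = v*4 = 4*v)
q(y) = 7 (q(y) = -9 + 4*4 = -9 + 16 = 7)
(39 + q(-1))*r(7, -11) = (39 + 7)*√(-11 + 7) = 46*√(-4) = 46*(2*I) = 92*I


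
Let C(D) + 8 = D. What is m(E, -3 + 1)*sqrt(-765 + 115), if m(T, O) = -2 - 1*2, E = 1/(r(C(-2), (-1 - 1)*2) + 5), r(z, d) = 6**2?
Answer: -20*I*sqrt(26) ≈ -101.98*I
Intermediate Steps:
C(D) = -8 + D
r(z, d) = 36
E = 1/41 (E = 1/(36 + 5) = 1/41 ≈ 0.024390)
m(T, O) = -4 (m(T, O) = -2 - 2 = -4)
m(E, -3 + 1)*sqrt(-765 + 115) = -4*sqrt(-765 + 115) = -20*I*sqrt(26)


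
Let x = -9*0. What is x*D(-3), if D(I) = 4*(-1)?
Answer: 0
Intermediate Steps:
x = 0
D(I) = -4
x*D(-3) = 0*(-4) = 0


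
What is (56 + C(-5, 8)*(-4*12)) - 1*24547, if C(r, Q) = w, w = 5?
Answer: -24731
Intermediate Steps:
C(r, Q) = 5
(56 + C(-5, 8)*(-4*12)) - 1*24547 = (56 + 5*(-4*12)) - 1*24547 = (56 + 5*(-48)) - 24547 = (56 - 240) - 24547 = -184 - 24547 = -24731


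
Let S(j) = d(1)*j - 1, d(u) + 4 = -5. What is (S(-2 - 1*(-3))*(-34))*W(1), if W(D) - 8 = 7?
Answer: 5100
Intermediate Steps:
W(D) = 15 (W(D) = 8 + 7 = 15)
d(u) = -9 (d(u) = -4 - 5 = -9)
S(j) = -1 - 9*j (S(j) = -9*j - 1 = -1 - 9*j)
(S(-2 - 1*(-3))*(-34))*W(1) = ((-1 - 9*(-2 - 1*(-3)))*(-34))*15 = ((-1 - 9*(-2 + 3))*(-34))*15 = ((-1 - 9*1)*(-34))*15 = ((-1 - 9)*(-34))*15 = -10*(-34)*15 = 340*15 = 5100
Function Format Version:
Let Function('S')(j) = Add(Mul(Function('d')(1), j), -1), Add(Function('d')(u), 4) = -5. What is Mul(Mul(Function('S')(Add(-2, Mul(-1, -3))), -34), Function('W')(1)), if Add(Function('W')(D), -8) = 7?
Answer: 5100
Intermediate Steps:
Function('W')(D) = 15 (Function('W')(D) = Add(8, 7) = 15)
Function('d')(u) = -9 (Function('d')(u) = Add(-4, -5) = -9)
Function('S')(j) = Add(-1, Mul(-9, j)) (Function('S')(j) = Add(Mul(-9, j), -1) = Add(-1, Mul(-9, j)))
Mul(Mul(Function('S')(Add(-2, Mul(-1, -3))), -34), Function('W')(1)) = Mul(Mul(Add(-1, Mul(-9, Add(-2, Mul(-1, -3)))), -34), 15) = Mul(Mul(Add(-1, Mul(-9, Add(-2, 3))), -34), 15) = Mul(Mul(Add(-1, Mul(-9, 1)), -34), 15) = Mul(Mul(Add(-1, -9), -34), 15) = Mul(Mul(-10, -34), 15) = Mul(340, 15) = 5100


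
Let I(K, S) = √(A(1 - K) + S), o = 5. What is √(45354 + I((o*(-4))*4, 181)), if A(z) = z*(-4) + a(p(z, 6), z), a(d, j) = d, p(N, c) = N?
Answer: √(45354 + I*√62) ≈ 212.96 + 0.018*I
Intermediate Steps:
A(z) = -3*z (A(z) = z*(-4) + z = -4*z + z = -3*z)
I(K, S) = √(-3 + S + 3*K) (I(K, S) = √(-3*(1 - K) + S) = √((-3 + 3*K) + S) = √(-3 + S + 3*K))
√(45354 + I((o*(-4))*4, 181)) = √(45354 + √(-3 + 181 + 3*((5*(-4))*4))) = √(45354 + √(-3 + 181 + 3*(-20*4))) = √(45354 + √(-3 + 181 + 3*(-80))) = √(45354 + √(-3 + 181 - 240)) = √(45354 + √(-62)) = √(45354 + I*√62)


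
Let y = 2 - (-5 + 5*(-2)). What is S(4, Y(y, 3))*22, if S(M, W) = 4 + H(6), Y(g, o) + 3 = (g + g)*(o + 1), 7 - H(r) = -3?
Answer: 308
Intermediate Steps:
H(r) = 10 (H(r) = 7 - 1*(-3) = 7 + 3 = 10)
y = 17 (y = 2 - (-5 - 10) = 2 - 1*(-15) = 2 + 15 = 17)
Y(g, o) = -3 + 2*g*(1 + o) (Y(g, o) = -3 + (g + g)*(o + 1) = -3 + (2*g)*(1 + o) = -3 + 2*g*(1 + o))
S(M, W) = 14 (S(M, W) = 4 + 10 = 14)
S(4, Y(y, 3))*22 = 14*22 = 308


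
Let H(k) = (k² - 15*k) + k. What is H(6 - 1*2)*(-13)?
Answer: 520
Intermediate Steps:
H(k) = k² - 14*k
H(6 - 1*2)*(-13) = ((6 - 1*2)*(-14 + (6 - 1*2)))*(-13) = ((6 - 2)*(-14 + (6 - 2)))*(-13) = (4*(-14 + 4))*(-13) = (4*(-10))*(-13) = -40*(-13) = 520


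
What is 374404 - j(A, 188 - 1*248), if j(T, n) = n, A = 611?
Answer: 374464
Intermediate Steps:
374404 - j(A, 188 - 1*248) = 374404 - (188 - 1*248) = 374404 - (188 - 248) = 374404 - 1*(-60) = 374404 + 60 = 374464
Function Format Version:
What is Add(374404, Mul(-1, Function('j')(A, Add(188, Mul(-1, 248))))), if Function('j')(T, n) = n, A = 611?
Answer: 374464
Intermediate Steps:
Add(374404, Mul(-1, Function('j')(A, Add(188, Mul(-1, 248))))) = Add(374404, Mul(-1, Add(188, Mul(-1, 248)))) = Add(374404, Mul(-1, Add(188, -248))) = Add(374404, Mul(-1, -60)) = Add(374404, 60) = 374464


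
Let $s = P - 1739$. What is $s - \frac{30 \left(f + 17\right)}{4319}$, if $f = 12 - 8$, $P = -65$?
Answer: $- \frac{1113158}{617} \approx -1804.1$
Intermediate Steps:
$s = -1804$ ($s = -65 - 1739 = -1804$)
$f = 4$
$s - \frac{30 \left(f + 17\right)}{4319} = -1804 - \frac{30 \left(4 + 17\right)}{4319} = -1804 - 30 \cdot 21 \cdot \frac{1}{4319} = -1804 - 630 \cdot \frac{1}{4319} = -1804 - \frac{90}{617} = - \frac{1113158}{617}$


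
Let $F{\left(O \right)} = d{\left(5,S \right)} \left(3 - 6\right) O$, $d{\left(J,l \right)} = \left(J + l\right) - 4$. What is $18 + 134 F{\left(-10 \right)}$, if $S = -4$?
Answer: $-12042$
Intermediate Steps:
$d{\left(J,l \right)} = -4 + J + l$
$F{\left(O \right)} = 9 O$ ($F{\left(O \right)} = \left(-4 + 5 - 4\right) \left(3 - 6\right) O = - 3 \left(3 - 6\right) O = \left(-3\right) \left(-3\right) O = 9 O$)
$18 + 134 F{\left(-10 \right)} = 18 + 134 \cdot 9 \left(-10\right) = 18 + 134 \left(-90\right) = 18 - 12060 = -12042$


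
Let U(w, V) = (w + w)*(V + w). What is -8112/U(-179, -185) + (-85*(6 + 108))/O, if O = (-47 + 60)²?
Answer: -12154752/211757 ≈ -57.400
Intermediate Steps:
U(w, V) = 2*w*(V + w) (U(w, V) = (2*w)*(V + w) = 2*w*(V + w))
O = 169 (O = 13² = 169)
-8112/U(-179, -185) + (-85*(6 + 108))/O = -8112*(-1/(358*(-185 - 179))) - 85*(6 + 108)/169 = -8112/(2*(-179)*(-364)) - 85*114*(1/169) = -8112/130312 - 9690*1/169 = -8112*1/130312 - 9690/169 = -78/1253 - 9690/169 = -12154752/211757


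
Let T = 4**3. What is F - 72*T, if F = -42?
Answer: -4650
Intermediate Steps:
T = 64
F - 72*T = -42 - 72*64 = -42 - 4608 = -4650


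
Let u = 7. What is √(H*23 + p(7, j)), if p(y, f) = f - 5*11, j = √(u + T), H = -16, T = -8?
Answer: √(-423 + I) ≈ 0.0243 + 20.567*I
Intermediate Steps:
j = I (j = √(7 - 8) = √(-1) = I ≈ 1.0*I)
p(y, f) = -55 + f (p(y, f) = f - 55 = -55 + f)
√(H*23 + p(7, j)) = √(-16*23 + (-55 + I)) = √(-368 + (-55 + I)) = √(-423 + I)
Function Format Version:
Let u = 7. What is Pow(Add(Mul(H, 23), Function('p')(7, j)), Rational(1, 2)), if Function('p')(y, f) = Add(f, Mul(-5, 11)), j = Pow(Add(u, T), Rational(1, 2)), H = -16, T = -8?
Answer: Pow(Add(-423, I), Rational(1, 2)) ≈ Add(0.0243, Mul(20.567, I))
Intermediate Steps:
j = I (j = Pow(Add(7, -8), Rational(1, 2)) = Pow(-1, Rational(1, 2)) = I ≈ Mul(1.0000, I))
Function('p')(y, f) = Add(-55, f) (Function('p')(y, f) = Add(f, -55) = Add(-55, f))
Pow(Add(Mul(H, 23), Function('p')(7, j)), Rational(1, 2)) = Pow(Add(Mul(-16, 23), Add(-55, I)), Rational(1, 2)) = Pow(Add(-368, Add(-55, I)), Rational(1, 2)) = Pow(Add(-423, I), Rational(1, 2))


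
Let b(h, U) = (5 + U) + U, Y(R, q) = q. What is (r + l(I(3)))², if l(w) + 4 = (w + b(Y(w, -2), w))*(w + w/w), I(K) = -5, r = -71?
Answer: 1225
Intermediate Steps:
b(h, U) = 5 + 2*U
l(w) = -4 + (1 + w)*(5 + 3*w) (l(w) = -4 + (w + (5 + 2*w))*(w + w/w) = -4 + (5 + 3*w)*(w + 1) = -4 + (5 + 3*w)*(1 + w) = -4 + (1 + w)*(5 + 3*w))
(r + l(I(3)))² = (-71 + (1 + 3*(-5)² + 8*(-5)))² = (-71 + (1 + 3*25 - 40))² = (-71 + (1 + 75 - 40))² = (-71 + 36)² = (-35)² = 1225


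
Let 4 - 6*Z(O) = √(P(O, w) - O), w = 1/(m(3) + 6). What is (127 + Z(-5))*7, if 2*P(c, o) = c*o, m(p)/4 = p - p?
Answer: 2681/3 - 7*√165/36 ≈ 891.17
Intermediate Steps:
m(p) = 0 (m(p) = 4*(p - p) = 4*0 = 0)
w = ⅙ (w = 1/(0 + 6) = 1/6 = ⅙ ≈ 0.16667)
P(c, o) = c*o/2 (P(c, o) = (c*o)/2 = c*o/2)
Z(O) = ⅔ - √33*√(-O)/36 (Z(O) = ⅔ - √((½)*O*(⅙) - O)/6 = ⅔ - √(O/12 - O)/6 = ⅔ - √33*√(-O)/6/6 = ⅔ - √33*√(-O)/36)
(127 + Z(-5))*7 = (127 + (⅔ - √33*√(-1*(-5))/36))*7 = (127 + (⅔ - √33*√5/36))*7 = (127 + (⅔ - √165/36))*7 = (383/3 - √165/36)*7 = 2681/3 - 7*√165/36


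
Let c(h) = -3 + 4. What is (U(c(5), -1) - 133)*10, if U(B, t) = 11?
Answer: -1220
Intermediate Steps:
c(h) = 1
(U(c(5), -1) - 133)*10 = (11 - 133)*10 = -122*10 = -1220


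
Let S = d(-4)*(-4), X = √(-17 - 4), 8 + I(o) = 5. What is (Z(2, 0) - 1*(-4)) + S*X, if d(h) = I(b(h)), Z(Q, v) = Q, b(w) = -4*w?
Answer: 6 + 12*I*√21 ≈ 6.0 + 54.991*I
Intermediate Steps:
I(o) = -3 (I(o) = -8 + 5 = -3)
d(h) = -3
X = I*√21 (X = √(-21) = I*√21 ≈ 4.5826*I)
S = 12 (S = -3*(-4) = 12)
(Z(2, 0) - 1*(-4)) + S*X = (2 - 1*(-4)) + 12*(I*√21) = (2 + 4) + 12*I*√21 = 6 + 12*I*√21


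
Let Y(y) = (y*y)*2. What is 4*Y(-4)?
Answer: 128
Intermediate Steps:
Y(y) = 2*y**2 (Y(y) = y**2*2 = 2*y**2)
4*Y(-4) = 4*(2*(-4)**2) = 4*(2*16) = 4*32 = 128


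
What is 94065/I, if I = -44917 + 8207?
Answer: -18813/7342 ≈ -2.5624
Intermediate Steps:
I = -36710
94065/I = 94065/(-36710) = 94065*(-1/36710) = -18813/7342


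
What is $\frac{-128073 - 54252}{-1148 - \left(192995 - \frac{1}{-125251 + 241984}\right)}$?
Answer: $\frac{21283344225}{22662894818} \approx 0.93913$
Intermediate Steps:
$\frac{-128073 - 54252}{-1148 - \left(192995 - \frac{1}{-125251 + 241984}\right)} = - \frac{182325}{-1148 - \left(192995 - \frac{1}{116733}\right)} = - \frac{182325}{-1148 + \left(-192995 + \frac{1}{116733}\right)} = - \frac{182325}{-1148 - \frac{22528885334}{116733}} = - \frac{182325}{- \frac{22662894818}{116733}} = \left(-182325\right) \left(- \frac{116733}{22662894818}\right) = \frac{21283344225}{22662894818}$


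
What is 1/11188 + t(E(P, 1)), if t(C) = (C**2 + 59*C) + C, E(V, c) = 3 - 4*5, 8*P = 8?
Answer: -8178427/11188 ≈ -731.00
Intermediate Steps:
P = 1 (P = (1/8)*8 = 1)
E(V, c) = -17 (E(V, c) = 3 - 20 = -17)
t(C) = C**2 + 60*C
1/11188 + t(E(P, 1)) = 1/11188 - 17*(60 - 17) = 1/11188 - 17*43 = 1/11188 - 731 = -8178427/11188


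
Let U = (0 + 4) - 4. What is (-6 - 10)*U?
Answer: 0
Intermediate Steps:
U = 0 (U = 4 - 4 = 0)
(-6 - 10)*U = (-6 - 10)*0 = -16*0 = 0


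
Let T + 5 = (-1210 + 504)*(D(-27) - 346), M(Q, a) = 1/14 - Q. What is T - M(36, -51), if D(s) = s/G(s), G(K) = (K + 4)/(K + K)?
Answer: 93077703/322 ≈ 2.8906e+5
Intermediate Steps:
G(K) = (4 + K)/(2*K) (G(K) = (4 + K)/((2*K)) = (4 + K)*(1/(2*K)) = (4 + K)/(2*K))
M(Q, a) = 1/14 - Q
D(s) = 2*s²/(4 + s) (D(s) = s/(((4 + s)/(2*s))) = s*(2*s/(4 + s)) = 2*s²/(4 + s))
T = 6647581/23 (T = -5 + (-1210 + 504)*(2*(-27)²/(4 - 27) - 346) = -5 - 706*(2*729/(-23) - 346) = -5 - 706*(2*729*(-1/23) - 346) = -5 - 706*(-1458/23 - 346) = -5 - 706*(-9416/23) = -5 + 6647696/23 = 6647581/23 ≈ 2.8903e+5)
T - M(36, -51) = 6647581/23 - (1/14 - 1*36) = 6647581/23 - (1/14 - 36) = 6647581/23 - 1*(-503/14) = 6647581/23 + 503/14 = 93077703/322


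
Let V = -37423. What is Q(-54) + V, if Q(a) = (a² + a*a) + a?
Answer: -31645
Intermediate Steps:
Q(a) = a + 2*a² (Q(a) = (a² + a²) + a = 2*a² + a = a + 2*a²)
Q(-54) + V = -54*(1 + 2*(-54)) - 37423 = -54*(1 - 108) - 37423 = -54*(-107) - 37423 = 5778 - 37423 = -31645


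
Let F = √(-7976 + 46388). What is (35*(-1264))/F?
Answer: -22120*√1067/3201 ≈ -225.73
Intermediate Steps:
F = 6*√1067 (F = √38412 = 6*√1067 ≈ 195.99)
(35*(-1264))/F = (35*(-1264))/((6*√1067)) = -22120*√1067/3201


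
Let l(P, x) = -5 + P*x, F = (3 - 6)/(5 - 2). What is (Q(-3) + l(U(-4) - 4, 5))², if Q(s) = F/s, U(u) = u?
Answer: 17956/9 ≈ 1995.1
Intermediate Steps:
F = -1 (F = -3/3 = -3*⅓ = -1)
Q(s) = -1/s
(Q(-3) + l(U(-4) - 4, 5))² = (-1/(-3) + (-5 + (-4 - 4)*5))² = (-1*(-⅓) + (-5 - 8*5))² = (⅓ + (-5 - 40))² = (⅓ - 45)² = (-134/3)² = 17956/9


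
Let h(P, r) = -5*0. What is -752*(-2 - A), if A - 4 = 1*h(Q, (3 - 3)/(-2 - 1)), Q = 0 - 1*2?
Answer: 4512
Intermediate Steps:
Q = -2 (Q = 0 - 2 = -2)
h(P, r) = 0
A = 4 (A = 4 + 1*0 = 4 + 0 = 4)
-752*(-2 - A) = -752*(-2 - 1*4) = -752*(-2 - 4) = -752*(-6) = 4512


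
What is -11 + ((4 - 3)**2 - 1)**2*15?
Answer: -11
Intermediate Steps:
-11 + ((4 - 3)**2 - 1)**2*15 = -11 + (1**2 - 1)**2*15 = -11 + (1 - 1)**2*15 = -11 + 0**2*15 = -11 + 0*15 = -11 + 0 = -11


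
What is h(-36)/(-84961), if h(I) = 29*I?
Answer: 1044/84961 ≈ 0.012288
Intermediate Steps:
h(-36)/(-84961) = (29*(-36))/(-84961) = -1044*(-1/84961) = 1044/84961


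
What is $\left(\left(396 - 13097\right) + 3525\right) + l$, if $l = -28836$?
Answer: $-38012$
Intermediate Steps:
$\left(\left(396 - 13097\right) + 3525\right) + l = \left(\left(396 - 13097\right) + 3525\right) - 28836 = \left(-12701 + 3525\right) - 28836 = -9176 - 28836 = -38012$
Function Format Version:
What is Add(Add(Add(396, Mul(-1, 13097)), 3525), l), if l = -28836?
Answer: -38012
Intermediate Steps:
Add(Add(Add(396, Mul(-1, 13097)), 3525), l) = Add(Add(Add(396, Mul(-1, 13097)), 3525), -28836) = Add(Add(Add(396, -13097), 3525), -28836) = Add(Add(-12701, 3525), -28836) = Add(-9176, -28836) = -38012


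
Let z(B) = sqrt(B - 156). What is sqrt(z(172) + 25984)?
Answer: 2*sqrt(6497) ≈ 161.21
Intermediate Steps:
z(B) = sqrt(-156 + B)
sqrt(z(172) + 25984) = sqrt(sqrt(-156 + 172) + 25984) = sqrt(sqrt(16) + 25984) = sqrt(4 + 25984) = sqrt(25988) = 2*sqrt(6497)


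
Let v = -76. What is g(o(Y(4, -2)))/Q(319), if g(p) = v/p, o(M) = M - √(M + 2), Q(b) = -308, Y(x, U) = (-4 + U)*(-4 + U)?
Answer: 342/48433 + 19*√38/96866 ≈ 0.0082704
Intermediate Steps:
Y(x, U) = (-4 + U)²
o(M) = M - √(2 + M)
g(p) = -76/p
g(o(Y(4, -2)))/Q(319) = -76/((-4 - 2)² - √(2 + (-4 - 2)²))/(-308) = -76/((-6)² - √(2 + (-6)²))*(-1/308) = -76/(36 - √(2 + 36))*(-1/308) = -76/(36 - √38)*(-1/308) = 19/(77*(36 - √38))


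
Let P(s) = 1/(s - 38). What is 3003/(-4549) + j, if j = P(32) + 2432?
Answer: 66356441/27294 ≈ 2431.2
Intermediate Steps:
P(s) = 1/(-38 + s)
j = 14591/6 (j = 1/(-38 + 32) + 2432 = 1/(-6) + 2432 = -1/6 + 2432 = 14591/6 ≈ 2431.8)
3003/(-4549) + j = 3003/(-4549) + 14591/6 = 3003*(-1/4549) + 14591/6 = -3003/4549 + 14591/6 = 66356441/27294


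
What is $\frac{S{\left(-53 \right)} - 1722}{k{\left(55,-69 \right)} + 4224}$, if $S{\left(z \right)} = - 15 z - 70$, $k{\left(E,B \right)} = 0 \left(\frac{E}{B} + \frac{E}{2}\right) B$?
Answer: $- \frac{997}{4224} \approx -0.23603$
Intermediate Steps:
$k{\left(E,B \right)} = 0$ ($k{\left(E,B \right)} = 0 \left(\frac{E}{B} + E \frac{1}{2}\right) B = 0 \left(\frac{E}{B} + \frac{E}{2}\right) B = 0 \left(\frac{E}{2} + \frac{E}{B}\right) B = 0 B = 0$)
$S{\left(z \right)} = -70 - 15 z$
$\frac{S{\left(-53 \right)} - 1722}{k{\left(55,-69 \right)} + 4224} = \frac{\left(-70 - -795\right) - 1722}{0 + 4224} = \frac{\left(-70 + 795\right) - 1722}{4224} = \left(725 - 1722\right) \frac{1}{4224} = \left(-997\right) \frac{1}{4224} = - \frac{997}{4224}$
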